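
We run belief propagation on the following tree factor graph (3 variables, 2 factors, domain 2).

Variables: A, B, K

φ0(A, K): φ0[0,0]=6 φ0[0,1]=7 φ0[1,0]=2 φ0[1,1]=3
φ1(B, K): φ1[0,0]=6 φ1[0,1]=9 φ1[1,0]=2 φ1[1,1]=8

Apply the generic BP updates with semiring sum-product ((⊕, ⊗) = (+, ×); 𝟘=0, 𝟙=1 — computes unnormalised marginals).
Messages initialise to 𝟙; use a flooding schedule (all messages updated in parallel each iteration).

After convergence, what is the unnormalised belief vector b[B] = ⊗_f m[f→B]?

b[B] = [138, 96]

init: all messages = 𝟙 over 2 values
r1 m[φ0→A] = [13, 5]
r1 m[φ0→K] = [8, 10]
r1 m[φ1→B] = [15, 10]
r1 m[φ1→K] = [8, 17]
r1 m[A→φ0] = [1, 1]
r1 m[B→φ1] = [1, 1]
r1 m[K→φ0] = [1, 1]
r1 m[K→φ1] = [1, 1]
r2 m[φ0→A] = [13, 5]
r2 m[φ0→K] = [8, 10]
r2 m[φ1→B] = [15, 10]
r2 m[φ1→K] = [8, 17]
r2 m[A→φ0] = [1, 1]
r2 m[B→φ1] = [1, 1]
r2 m[K→φ0] = [8, 17]
r2 m[K→φ1] = [8, 10]
r3 m[φ0→A] = [167, 67]
r3 m[φ0→K] = [8, 10]
r3 m[φ1→B] = [138, 96]
r3 m[φ1→K] = [8, 17]
r3 m[A→φ0] = [1, 1]
r3 m[B→φ1] = [1, 1]
r3 m[K→φ0] = [8, 17]
r3 m[K→φ1] = [8, 10]
r4 m[φ0→A] = [167, 67]
r4 m[φ0→K] = [8, 10]
r4 m[φ1→B] = [138, 96]
r4 m[φ1→K] = [8, 17]
r4 m[A→φ0] = [1, 1]
r4 m[B→φ1] = [1, 1]
r4 m[K→φ0] = [8, 17]
r4 m[K→φ1] = [8, 10]
fixed point reached at round 4
b[B] = ⊗ incoming = [138, 96]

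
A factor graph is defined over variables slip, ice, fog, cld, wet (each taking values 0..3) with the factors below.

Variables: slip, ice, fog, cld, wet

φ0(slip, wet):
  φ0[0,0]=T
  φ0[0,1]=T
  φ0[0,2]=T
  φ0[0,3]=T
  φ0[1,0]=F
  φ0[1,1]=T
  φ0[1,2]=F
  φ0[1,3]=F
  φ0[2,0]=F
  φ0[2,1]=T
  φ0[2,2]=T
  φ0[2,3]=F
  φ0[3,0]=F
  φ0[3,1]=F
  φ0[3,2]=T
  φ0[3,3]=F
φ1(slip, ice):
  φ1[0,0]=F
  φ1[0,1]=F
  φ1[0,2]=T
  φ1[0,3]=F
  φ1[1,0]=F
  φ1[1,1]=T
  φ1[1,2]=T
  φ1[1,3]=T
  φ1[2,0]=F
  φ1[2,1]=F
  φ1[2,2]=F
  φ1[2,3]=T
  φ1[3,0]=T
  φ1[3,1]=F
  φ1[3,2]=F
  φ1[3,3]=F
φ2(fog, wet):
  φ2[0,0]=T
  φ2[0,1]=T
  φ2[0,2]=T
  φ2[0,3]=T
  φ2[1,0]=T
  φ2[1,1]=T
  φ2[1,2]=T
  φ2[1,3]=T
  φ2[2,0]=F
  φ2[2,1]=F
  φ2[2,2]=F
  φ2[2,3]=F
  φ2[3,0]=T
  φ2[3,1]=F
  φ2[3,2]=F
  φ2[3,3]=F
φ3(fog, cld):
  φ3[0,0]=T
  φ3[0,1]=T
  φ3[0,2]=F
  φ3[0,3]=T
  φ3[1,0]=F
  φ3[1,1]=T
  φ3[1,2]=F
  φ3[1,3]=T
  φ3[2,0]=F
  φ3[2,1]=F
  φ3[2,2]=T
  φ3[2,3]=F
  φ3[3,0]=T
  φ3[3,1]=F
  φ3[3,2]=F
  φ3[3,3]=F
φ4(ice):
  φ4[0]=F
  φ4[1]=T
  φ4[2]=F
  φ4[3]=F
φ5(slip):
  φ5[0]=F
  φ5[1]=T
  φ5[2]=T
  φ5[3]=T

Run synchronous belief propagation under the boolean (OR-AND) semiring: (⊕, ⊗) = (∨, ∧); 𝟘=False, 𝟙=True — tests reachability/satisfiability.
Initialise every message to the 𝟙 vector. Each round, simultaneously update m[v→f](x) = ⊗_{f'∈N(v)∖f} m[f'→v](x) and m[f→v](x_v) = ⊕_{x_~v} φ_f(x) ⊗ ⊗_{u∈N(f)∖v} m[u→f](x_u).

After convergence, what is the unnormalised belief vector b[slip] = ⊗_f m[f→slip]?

b[slip] = [F, T, F, F]

init: all messages = 𝟙 over 4 values
r1 m[φ0→slip] = [T, T, T, T]
r1 m[φ0→wet] = [T, T, T, T]
r1 m[φ1→slip] = [T, T, T, T]
r1 m[φ1→ice] = [T, T, T, T]
r1 m[φ2→fog] = [T, T, F, T]
r1 m[φ2→wet] = [T, T, T, T]
r1 m[φ3→fog] = [T, T, T, T]
r1 m[φ3→cld] = [T, T, T, T]
r1 m[φ4→ice] = [F, T, F, F]
r1 m[φ5→slip] = [F, T, T, T]
r1 m[slip→φ0] = [T, T, T, T]
r1 m[slip→φ1] = [T, T, T, T]
r1 m[slip→φ5] = [T, T, T, T]
r1 m[ice→φ1] = [T, T, T, T]
r1 m[ice→φ4] = [T, T, T, T]
r1 m[fog→φ2] = [T, T, T, T]
r1 m[fog→φ3] = [T, T, T, T]
r1 m[cld→φ3] = [T, T, T, T]
r1 m[wet→φ0] = [T, T, T, T]
r1 m[wet→φ2] = [T, T, T, T]
r2 m[φ0→slip] = [T, T, T, T]
r2 m[φ0→wet] = [T, T, T, T]
r2 m[φ1→slip] = [T, T, T, T]
r2 m[φ1→ice] = [T, T, T, T]
r2 m[φ2→fog] = [T, T, F, T]
r2 m[φ2→wet] = [T, T, T, T]
r2 m[φ3→fog] = [T, T, T, T]
r2 m[φ3→cld] = [T, T, T, T]
r2 m[φ4→ice] = [F, T, F, F]
r2 m[φ5→slip] = [F, T, T, T]
r2 m[slip→φ0] = [F, T, T, T]
r2 m[slip→φ1] = [F, T, T, T]
r2 m[slip→φ5] = [T, T, T, T]
r2 m[ice→φ1] = [F, T, F, F]
r2 m[ice→φ4] = [T, T, T, T]
r2 m[fog→φ2] = [T, T, T, T]
r2 m[fog→φ3] = [T, T, F, T]
r2 m[cld→φ3] = [T, T, T, T]
r2 m[wet→φ0] = [T, T, T, T]
r2 m[wet→φ2] = [T, T, T, T]
r3 m[φ0→slip] = [T, T, T, T]
r3 m[φ0→wet] = [F, T, T, F]
r3 m[φ1→slip] = [F, T, F, F]
r3 m[φ1→ice] = [T, T, T, T]
r3 m[φ2→fog] = [T, T, F, T]
r3 m[φ2→wet] = [T, T, T, T]
r3 m[φ3→fog] = [T, T, T, T]
r3 m[φ3→cld] = [T, T, F, T]
r3 m[φ4→ice] = [F, T, F, F]
r3 m[φ5→slip] = [F, T, T, T]
r3 m[slip→φ0] = [F, T, T, T]
r3 m[slip→φ1] = [F, T, T, T]
r3 m[slip→φ5] = [T, T, T, T]
r3 m[ice→φ1] = [F, T, F, F]
r3 m[ice→φ4] = [T, T, T, T]
r3 m[fog→φ2] = [T, T, T, T]
r3 m[fog→φ3] = [T, T, F, T]
r3 m[cld→φ3] = [T, T, T, T]
r3 m[wet→φ0] = [T, T, T, T]
r3 m[wet→φ2] = [T, T, T, T]
r4 m[φ0→slip] = [T, T, T, T]
r4 m[φ0→wet] = [F, T, T, F]
r4 m[φ1→slip] = [F, T, F, F]
r4 m[φ1→ice] = [T, T, T, T]
r4 m[φ2→fog] = [T, T, F, T]
r4 m[φ2→wet] = [T, T, T, T]
r4 m[φ3→fog] = [T, T, T, T]
r4 m[φ3→cld] = [T, T, F, T]
r4 m[φ4→ice] = [F, T, F, F]
r4 m[φ5→slip] = [F, T, T, T]
r4 m[slip→φ0] = [F, T, F, F]
r4 m[slip→φ1] = [F, T, T, T]
r4 m[slip→φ5] = [F, T, F, F]
r4 m[ice→φ1] = [F, T, F, F]
r4 m[ice→φ4] = [T, T, T, T]
r4 m[fog→φ2] = [T, T, T, T]
r4 m[fog→φ3] = [T, T, F, T]
r4 m[cld→φ3] = [T, T, T, T]
r4 m[wet→φ0] = [T, T, T, T]
r4 m[wet→φ2] = [F, T, T, F]
r5 m[φ0→slip] = [T, T, T, T]
r5 m[φ0→wet] = [F, T, F, F]
r5 m[φ1→slip] = [F, T, F, F]
r5 m[φ1→ice] = [T, T, T, T]
r5 m[φ2→fog] = [T, T, F, F]
r5 m[φ2→wet] = [T, T, T, T]
r5 m[φ3→fog] = [T, T, T, T]
r5 m[φ3→cld] = [T, T, F, T]
r5 m[φ4→ice] = [F, T, F, F]
r5 m[φ5→slip] = [F, T, T, T]
r5 m[slip→φ0] = [F, T, F, F]
r5 m[slip→φ1] = [F, T, T, T]
r5 m[slip→φ5] = [F, T, F, F]
r5 m[ice→φ1] = [F, T, F, F]
r5 m[ice→φ4] = [T, T, T, T]
r5 m[fog→φ2] = [T, T, T, T]
r5 m[fog→φ3] = [T, T, F, T]
r5 m[cld→φ3] = [T, T, T, T]
r5 m[wet→φ0] = [T, T, T, T]
r5 m[wet→φ2] = [F, T, T, F]
r6 m[φ0→slip] = [T, T, T, T]
r6 m[φ0→wet] = [F, T, F, F]
r6 m[φ1→slip] = [F, T, F, F]
r6 m[φ1→ice] = [T, T, T, T]
r6 m[φ2→fog] = [T, T, F, F]
r6 m[φ2→wet] = [T, T, T, T]
r6 m[φ3→fog] = [T, T, T, T]
r6 m[φ3→cld] = [T, T, F, T]
r6 m[φ4→ice] = [F, T, F, F]
r6 m[φ5→slip] = [F, T, T, T]
r6 m[slip→φ0] = [F, T, F, F]
r6 m[slip→φ1] = [F, T, T, T]
r6 m[slip→φ5] = [F, T, F, F]
r6 m[ice→φ1] = [F, T, F, F]
r6 m[ice→φ4] = [T, T, T, T]
r6 m[fog→φ2] = [T, T, T, T]
r6 m[fog→φ3] = [T, T, F, F]
r6 m[cld→φ3] = [T, T, T, T]
r6 m[wet→φ0] = [T, T, T, T]
r6 m[wet→φ2] = [F, T, F, F]
r7 m[φ0→slip] = [T, T, T, T]
r7 m[φ0→wet] = [F, T, F, F]
r7 m[φ1→slip] = [F, T, F, F]
r7 m[φ1→ice] = [T, T, T, T]
r7 m[φ2→fog] = [T, T, F, F]
r7 m[φ2→wet] = [T, T, T, T]
r7 m[φ3→fog] = [T, T, T, T]
r7 m[φ3→cld] = [T, T, F, T]
r7 m[φ4→ice] = [F, T, F, F]
r7 m[φ5→slip] = [F, T, T, T]
r7 m[slip→φ0] = [F, T, F, F]
r7 m[slip→φ1] = [F, T, T, T]
r7 m[slip→φ5] = [F, T, F, F]
r7 m[ice→φ1] = [F, T, F, F]
r7 m[ice→φ4] = [T, T, T, T]
r7 m[fog→φ2] = [T, T, T, T]
r7 m[fog→φ3] = [T, T, F, F]
r7 m[cld→φ3] = [T, T, T, T]
r7 m[wet→φ0] = [T, T, T, T]
r7 m[wet→φ2] = [F, T, F, F]
fixed point reached at round 7
b[slip] = ⊗ incoming = [F, T, F, F]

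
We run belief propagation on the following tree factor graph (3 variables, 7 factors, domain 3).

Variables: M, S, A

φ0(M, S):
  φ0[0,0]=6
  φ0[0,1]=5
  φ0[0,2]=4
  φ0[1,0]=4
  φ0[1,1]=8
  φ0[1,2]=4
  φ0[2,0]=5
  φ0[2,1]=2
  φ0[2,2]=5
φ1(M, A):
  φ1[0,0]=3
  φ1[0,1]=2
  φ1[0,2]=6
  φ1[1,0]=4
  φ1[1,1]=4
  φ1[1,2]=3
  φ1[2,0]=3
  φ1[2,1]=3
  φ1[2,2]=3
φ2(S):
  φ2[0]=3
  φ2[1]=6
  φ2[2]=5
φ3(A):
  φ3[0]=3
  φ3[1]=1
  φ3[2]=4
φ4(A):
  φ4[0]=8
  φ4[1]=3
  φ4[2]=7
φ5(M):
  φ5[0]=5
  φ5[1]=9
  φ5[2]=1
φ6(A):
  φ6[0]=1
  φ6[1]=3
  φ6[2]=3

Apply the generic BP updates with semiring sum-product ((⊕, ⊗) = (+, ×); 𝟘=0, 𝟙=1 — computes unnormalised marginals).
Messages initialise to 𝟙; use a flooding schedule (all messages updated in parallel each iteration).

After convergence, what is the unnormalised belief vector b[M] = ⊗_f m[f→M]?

b[M] = [201960, 276480, 18252]

init: all messages = 𝟙 over 3 values
r1 m[φ0→M] = [15, 16, 12]
r1 m[φ0→S] = [15, 15, 13]
r1 m[φ1→M] = [11, 11, 9]
r1 m[φ1→A] = [10, 9, 12]
r1 m[φ2→S] = [3, 6, 5]
r1 m[φ3→A] = [3, 1, 4]
r1 m[φ4→A] = [8, 3, 7]
r1 m[φ5→M] = [5, 9, 1]
r1 m[φ6→A] = [1, 3, 3]
r1 m[M→φ0] = [1, 1, 1]
r1 m[M→φ1] = [1, 1, 1]
r1 m[M→φ5] = [1, 1, 1]
r1 m[S→φ0] = [1, 1, 1]
r1 m[S→φ2] = [1, 1, 1]
r1 m[A→φ1] = [1, 1, 1]
r1 m[A→φ3] = [1, 1, 1]
r1 m[A→φ4] = [1, 1, 1]
r1 m[A→φ6] = [1, 1, 1]
r2 m[φ0→M] = [15, 16, 12]
r2 m[φ0→S] = [15, 15, 13]
r2 m[φ1→M] = [11, 11, 9]
r2 m[φ1→A] = [10, 9, 12]
r2 m[φ2→S] = [3, 6, 5]
r2 m[φ3→A] = [3, 1, 4]
r2 m[φ4→A] = [8, 3, 7]
r2 m[φ5→M] = [5, 9, 1]
r2 m[φ6→A] = [1, 3, 3]
r2 m[M→φ0] = [55, 99, 9]
r2 m[M→φ1] = [75, 144, 12]
r2 m[M→φ5] = [165, 176, 108]
r2 m[S→φ0] = [3, 6, 5]
r2 m[S→φ2] = [15, 15, 13]
r2 m[A→φ1] = [24, 9, 84]
r2 m[A→φ3] = [80, 81, 252]
r2 m[A→φ4] = [30, 27, 144]
r2 m[A→φ6] = [240, 27, 336]
r3 m[φ0→M] = [68, 80, 52]
r3 m[φ0→S] = [771, 1085, 661]
r3 m[φ1→M] = [594, 384, 351]
r3 m[φ1→A] = [837, 762, 918]
r3 m[φ2→S] = [3, 6, 5]
r3 m[φ3→A] = [3, 1, 4]
r3 m[φ4→A] = [8, 3, 7]
r3 m[φ5→M] = [5, 9, 1]
r3 m[φ6→A] = [1, 3, 3]
r3 m[M→φ0] = [55, 99, 9]
r3 m[M→φ1] = [75, 144, 12]
r3 m[M→φ5] = [165, 176, 108]
r3 m[S→φ0] = [3, 6, 5]
r3 m[S→φ2] = [15, 15, 13]
r3 m[A→φ1] = [24, 9, 84]
r3 m[A→φ3] = [80, 81, 252]
r3 m[A→φ4] = [30, 27, 144]
r3 m[A→φ6] = [240, 27, 336]
r4 m[φ0→M] = [68, 80, 52]
r4 m[φ0→S] = [771, 1085, 661]
r4 m[φ1→M] = [594, 384, 351]
r4 m[φ1→A] = [837, 762, 918]
r4 m[φ2→S] = [3, 6, 5]
r4 m[φ3→A] = [3, 1, 4]
r4 m[φ4→A] = [8, 3, 7]
r4 m[φ5→M] = [5, 9, 1]
r4 m[φ6→A] = [1, 3, 3]
r4 m[M→φ0] = [2970, 3456, 351]
r4 m[M→φ1] = [340, 720, 52]
r4 m[M→φ5] = [40392, 30720, 18252]
r4 m[S→φ0] = [3, 6, 5]
r4 m[S→φ2] = [771, 1085, 661]
r4 m[A→φ1] = [24, 9, 84]
r4 m[A→φ3] = [6696, 6858, 19278]
r4 m[A→φ4] = [2511, 2286, 11016]
r4 m[A→φ6] = [20088, 2286, 25704]
r5 m[φ0→M] = [68, 80, 52]
r5 m[φ0→S] = [33399, 43200, 27459]
r5 m[φ1→M] = [594, 384, 351]
r5 m[φ1→A] = [4056, 3716, 4356]
r5 m[φ2→S] = [3, 6, 5]
r5 m[φ3→A] = [3, 1, 4]
r5 m[φ4→A] = [8, 3, 7]
r5 m[φ5→M] = [5, 9, 1]
r5 m[φ6→A] = [1, 3, 3]
r5 m[M→φ0] = [2970, 3456, 351]
r5 m[M→φ1] = [340, 720, 52]
r5 m[M→φ5] = [40392, 30720, 18252]
r5 m[S→φ0] = [3, 6, 5]
r5 m[S→φ2] = [771, 1085, 661]
r5 m[A→φ1] = [24, 9, 84]
r5 m[A→φ3] = [6696, 6858, 19278]
r5 m[A→φ4] = [2511, 2286, 11016]
r5 m[A→φ6] = [20088, 2286, 25704]
r6 m[φ0→M] = [68, 80, 52]
r6 m[φ0→S] = [33399, 43200, 27459]
r6 m[φ1→M] = [594, 384, 351]
r6 m[φ1→A] = [4056, 3716, 4356]
r6 m[φ2→S] = [3, 6, 5]
r6 m[φ3→A] = [3, 1, 4]
r6 m[φ4→A] = [8, 3, 7]
r6 m[φ5→M] = [5, 9, 1]
r6 m[φ6→A] = [1, 3, 3]
r6 m[M→φ0] = [2970, 3456, 351]
r6 m[M→φ1] = [340, 720, 52]
r6 m[M→φ5] = [40392, 30720, 18252]
r6 m[S→φ0] = [3, 6, 5]
r6 m[S→φ2] = [33399, 43200, 27459]
r6 m[A→φ1] = [24, 9, 84]
r6 m[A→φ3] = [32448, 33444, 91476]
r6 m[A→φ4] = [12168, 11148, 52272]
r6 m[A→φ6] = [97344, 11148, 121968]
r7 m[φ0→M] = [68, 80, 52]
r7 m[φ0→S] = [33399, 43200, 27459]
r7 m[φ1→M] = [594, 384, 351]
r7 m[φ1→A] = [4056, 3716, 4356]
r7 m[φ2→S] = [3, 6, 5]
r7 m[φ3→A] = [3, 1, 4]
r7 m[φ4→A] = [8, 3, 7]
r7 m[φ5→M] = [5, 9, 1]
r7 m[φ6→A] = [1, 3, 3]
r7 m[M→φ0] = [2970, 3456, 351]
r7 m[M→φ1] = [340, 720, 52]
r7 m[M→φ5] = [40392, 30720, 18252]
r7 m[S→φ0] = [3, 6, 5]
r7 m[S→φ2] = [33399, 43200, 27459]
r7 m[A→φ1] = [24, 9, 84]
r7 m[A→φ3] = [32448, 33444, 91476]
r7 m[A→φ4] = [12168, 11148, 52272]
r7 m[A→φ6] = [97344, 11148, 121968]
fixed point reached at round 7
b[M] = ⊗ incoming = [201960, 276480, 18252]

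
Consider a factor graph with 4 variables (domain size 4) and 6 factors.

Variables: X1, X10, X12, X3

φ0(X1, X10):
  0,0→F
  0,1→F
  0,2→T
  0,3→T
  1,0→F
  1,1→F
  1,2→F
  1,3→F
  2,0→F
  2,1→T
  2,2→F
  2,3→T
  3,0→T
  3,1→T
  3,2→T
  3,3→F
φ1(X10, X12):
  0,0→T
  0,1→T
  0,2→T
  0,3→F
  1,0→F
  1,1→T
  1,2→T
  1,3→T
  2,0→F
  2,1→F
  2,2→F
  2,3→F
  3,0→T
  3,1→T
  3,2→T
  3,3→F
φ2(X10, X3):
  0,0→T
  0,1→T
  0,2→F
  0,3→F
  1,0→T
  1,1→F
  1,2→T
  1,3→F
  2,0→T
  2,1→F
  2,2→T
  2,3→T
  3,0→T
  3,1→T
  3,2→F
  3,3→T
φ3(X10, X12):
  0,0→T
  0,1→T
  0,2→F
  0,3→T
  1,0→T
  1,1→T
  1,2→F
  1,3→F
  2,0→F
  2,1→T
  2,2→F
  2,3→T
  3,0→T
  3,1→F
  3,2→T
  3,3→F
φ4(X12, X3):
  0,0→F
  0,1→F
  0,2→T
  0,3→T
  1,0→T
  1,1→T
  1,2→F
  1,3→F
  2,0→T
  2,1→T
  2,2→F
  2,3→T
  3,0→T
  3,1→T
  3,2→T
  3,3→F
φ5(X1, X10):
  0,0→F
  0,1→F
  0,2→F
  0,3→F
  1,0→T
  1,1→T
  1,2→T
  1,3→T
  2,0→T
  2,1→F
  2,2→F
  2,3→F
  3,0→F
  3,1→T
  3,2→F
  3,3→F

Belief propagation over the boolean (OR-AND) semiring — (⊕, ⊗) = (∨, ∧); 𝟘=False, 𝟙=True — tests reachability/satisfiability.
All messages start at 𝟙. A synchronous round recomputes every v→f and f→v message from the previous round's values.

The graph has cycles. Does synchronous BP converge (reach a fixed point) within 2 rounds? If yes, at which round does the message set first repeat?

NOT CONVERGED within 2 rounds

init: all messages = 𝟙 over 4 values
r1 m[φ0→X1] = [T, F, T, T]
r1 m[φ0→X10] = [T, T, T, T]
r1 m[φ1→X10] = [T, T, F, T]
r1 m[φ1→X12] = [T, T, T, T]
r1 m[φ2→X10] = [T, T, T, T]
r1 m[φ2→X3] = [T, T, T, T]
r1 m[φ3→X10] = [T, T, T, T]
r1 m[φ3→X12] = [T, T, T, T]
r1 m[φ4→X12] = [T, T, T, T]
r1 m[φ4→X3] = [T, T, T, T]
r1 m[φ5→X1] = [F, T, T, T]
r1 m[φ5→X10] = [T, T, T, T]
r1 m[X1→φ0] = [T, T, T, T]
r1 m[X1→φ5] = [T, T, T, T]
r1 m[X10→φ0] = [T, T, T, T]
r1 m[X10→φ1] = [T, T, T, T]
r1 m[X10→φ2] = [T, T, T, T]
r1 m[X10→φ3] = [T, T, T, T]
r1 m[X10→φ5] = [T, T, T, T]
r1 m[X12→φ1] = [T, T, T, T]
r1 m[X12→φ3] = [T, T, T, T]
r1 m[X12→φ4] = [T, T, T, T]
r1 m[X3→φ2] = [T, T, T, T]
r1 m[X3→φ4] = [T, T, T, T]
r2 m[φ0→X1] = [T, F, T, T]
r2 m[φ0→X10] = [T, T, T, T]
r2 m[φ1→X10] = [T, T, F, T]
r2 m[φ1→X12] = [T, T, T, T]
r2 m[φ2→X10] = [T, T, T, T]
r2 m[φ2→X3] = [T, T, T, T]
r2 m[φ3→X10] = [T, T, T, T]
r2 m[φ3→X12] = [T, T, T, T]
r2 m[φ4→X12] = [T, T, T, T]
r2 m[φ4→X3] = [T, T, T, T]
r2 m[φ5→X1] = [F, T, T, T]
r2 m[φ5→X10] = [T, T, T, T]
r2 m[X1→φ0] = [F, T, T, T]
r2 m[X1→φ5] = [T, F, T, T]
r2 m[X10→φ0] = [T, T, F, T]
r2 m[X10→φ1] = [T, T, T, T]
r2 m[X10→φ2] = [T, T, F, T]
r2 m[X10→φ3] = [T, T, F, T]
r2 m[X10→φ5] = [T, T, F, T]
r2 m[X12→φ1] = [T, T, T, T]
r2 m[X12→φ3] = [T, T, T, T]
r2 m[X12→φ4] = [T, T, T, T]
r2 m[X3→φ2] = [T, T, T, T]
r2 m[X3→φ4] = [T, T, T, T]
no fixed point within 2 rounds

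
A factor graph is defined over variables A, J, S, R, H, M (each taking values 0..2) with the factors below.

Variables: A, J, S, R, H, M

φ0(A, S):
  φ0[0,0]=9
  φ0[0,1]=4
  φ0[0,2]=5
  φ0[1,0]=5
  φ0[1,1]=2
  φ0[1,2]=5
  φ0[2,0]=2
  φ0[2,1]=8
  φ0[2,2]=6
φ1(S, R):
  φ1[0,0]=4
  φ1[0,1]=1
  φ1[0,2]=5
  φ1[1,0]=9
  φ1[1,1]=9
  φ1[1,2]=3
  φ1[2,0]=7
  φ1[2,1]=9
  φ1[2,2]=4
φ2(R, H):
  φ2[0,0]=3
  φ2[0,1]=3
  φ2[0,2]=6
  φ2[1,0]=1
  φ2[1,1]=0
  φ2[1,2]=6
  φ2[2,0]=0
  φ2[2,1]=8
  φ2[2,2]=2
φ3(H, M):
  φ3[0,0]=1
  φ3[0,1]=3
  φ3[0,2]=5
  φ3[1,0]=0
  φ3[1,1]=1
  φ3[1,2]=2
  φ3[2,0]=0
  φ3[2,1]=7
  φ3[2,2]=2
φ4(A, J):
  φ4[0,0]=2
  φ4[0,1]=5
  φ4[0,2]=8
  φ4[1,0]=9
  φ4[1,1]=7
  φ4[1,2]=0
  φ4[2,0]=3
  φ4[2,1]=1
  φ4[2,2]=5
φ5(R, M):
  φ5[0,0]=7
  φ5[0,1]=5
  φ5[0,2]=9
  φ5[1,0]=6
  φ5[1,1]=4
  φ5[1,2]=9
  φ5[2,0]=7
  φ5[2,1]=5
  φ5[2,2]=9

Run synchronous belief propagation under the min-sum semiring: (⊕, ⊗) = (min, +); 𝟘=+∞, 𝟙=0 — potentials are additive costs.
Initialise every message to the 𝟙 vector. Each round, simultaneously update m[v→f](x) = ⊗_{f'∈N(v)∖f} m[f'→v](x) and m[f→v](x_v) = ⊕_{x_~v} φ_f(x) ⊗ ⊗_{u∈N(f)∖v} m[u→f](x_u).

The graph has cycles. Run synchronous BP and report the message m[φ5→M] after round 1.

message @ round 1 = [6, 4, 9]

init: all messages = 𝟙 over 3 values
r1 m[φ0→A] = [4, 2, 2]
r1 m[φ0→S] = [2, 2, 5]
r1 m[φ1→S] = [1, 3, 4]
r1 m[φ1→R] = [4, 1, 3]
r1 m[φ2→R] = [3, 0, 0]
r1 m[φ2→H] = [0, 0, 2]
r1 m[φ3→H] = [1, 0, 0]
r1 m[φ3→M] = [0, 1, 2]
r1 m[φ4→A] = [2, 0, 1]
r1 m[φ4→J] = [2, 1, 0]
r1 m[φ5→R] = [5, 4, 5]
r1 m[φ5→M] = [6, 4, 9]
r1 m[A→φ0] = [0, 0, 0]
r1 m[A→φ4] = [0, 0, 0]
r1 m[J→φ4] = [0, 0, 0]
r1 m[S→φ0] = [0, 0, 0]
r1 m[S→φ1] = [0, 0, 0]
r1 m[R→φ1] = [0, 0, 0]
r1 m[R→φ2] = [0, 0, 0]
r1 m[R→φ5] = [0, 0, 0]
r1 m[H→φ2] = [0, 0, 0]
r1 m[H→φ3] = [0, 0, 0]
r1 m[M→φ3] = [0, 0, 0]
r1 m[M→φ5] = [0, 0, 0]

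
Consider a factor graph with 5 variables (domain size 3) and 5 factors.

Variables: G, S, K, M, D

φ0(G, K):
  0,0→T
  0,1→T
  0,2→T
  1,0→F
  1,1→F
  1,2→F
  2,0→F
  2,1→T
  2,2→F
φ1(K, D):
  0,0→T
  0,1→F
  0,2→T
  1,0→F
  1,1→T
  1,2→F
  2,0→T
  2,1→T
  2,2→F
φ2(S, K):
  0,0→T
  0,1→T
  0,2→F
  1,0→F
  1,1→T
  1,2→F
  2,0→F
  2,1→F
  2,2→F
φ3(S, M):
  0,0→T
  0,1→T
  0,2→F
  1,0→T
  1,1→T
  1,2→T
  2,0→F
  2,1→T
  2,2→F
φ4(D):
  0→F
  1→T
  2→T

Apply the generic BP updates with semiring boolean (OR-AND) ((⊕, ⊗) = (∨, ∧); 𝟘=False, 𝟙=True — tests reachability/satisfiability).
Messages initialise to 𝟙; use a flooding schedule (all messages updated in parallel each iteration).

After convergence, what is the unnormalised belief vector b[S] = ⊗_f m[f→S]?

b[S] = [T, T, F]

init: all messages = 𝟙 over 3 values
r1 m[φ0→G] = [T, F, T]
r1 m[φ0→K] = [T, T, T]
r1 m[φ1→K] = [T, T, T]
r1 m[φ1→D] = [T, T, T]
r1 m[φ2→S] = [T, T, F]
r1 m[φ2→K] = [T, T, F]
r1 m[φ3→S] = [T, T, T]
r1 m[φ3→M] = [T, T, T]
r1 m[φ4→D] = [F, T, T]
r1 m[G→φ0] = [T, T, T]
r1 m[S→φ2] = [T, T, T]
r1 m[S→φ3] = [T, T, T]
r1 m[K→φ0] = [T, T, T]
r1 m[K→φ1] = [T, T, T]
r1 m[K→φ2] = [T, T, T]
r1 m[M→φ3] = [T, T, T]
r1 m[D→φ1] = [T, T, T]
r1 m[D→φ4] = [T, T, T]
r2 m[φ0→G] = [T, F, T]
r2 m[φ0→K] = [T, T, T]
r2 m[φ1→K] = [T, T, T]
r2 m[φ1→D] = [T, T, T]
r2 m[φ2→S] = [T, T, F]
r2 m[φ2→K] = [T, T, F]
r2 m[φ3→S] = [T, T, T]
r2 m[φ3→M] = [T, T, T]
r2 m[φ4→D] = [F, T, T]
r2 m[G→φ0] = [T, T, T]
r2 m[S→φ2] = [T, T, T]
r2 m[S→φ3] = [T, T, F]
r2 m[K→φ0] = [T, T, F]
r2 m[K→φ1] = [T, T, F]
r2 m[K→φ2] = [T, T, T]
r2 m[M→φ3] = [T, T, T]
r2 m[D→φ1] = [F, T, T]
r2 m[D→φ4] = [T, T, T]
r3 m[φ0→G] = [T, F, T]
r3 m[φ0→K] = [T, T, T]
r3 m[φ1→K] = [T, T, T]
r3 m[φ1→D] = [T, T, T]
r3 m[φ2→S] = [T, T, F]
r3 m[φ2→K] = [T, T, F]
r3 m[φ3→S] = [T, T, T]
r3 m[φ3→M] = [T, T, T]
r3 m[φ4→D] = [F, T, T]
r3 m[G→φ0] = [T, T, T]
r3 m[S→φ2] = [T, T, T]
r3 m[S→φ3] = [T, T, F]
r3 m[K→φ0] = [T, T, F]
r3 m[K→φ1] = [T, T, F]
r3 m[K→φ2] = [T, T, T]
r3 m[M→φ3] = [T, T, T]
r3 m[D→φ1] = [F, T, T]
r3 m[D→φ4] = [T, T, T]
fixed point reached at round 3
b[S] = ⊗ incoming = [T, T, F]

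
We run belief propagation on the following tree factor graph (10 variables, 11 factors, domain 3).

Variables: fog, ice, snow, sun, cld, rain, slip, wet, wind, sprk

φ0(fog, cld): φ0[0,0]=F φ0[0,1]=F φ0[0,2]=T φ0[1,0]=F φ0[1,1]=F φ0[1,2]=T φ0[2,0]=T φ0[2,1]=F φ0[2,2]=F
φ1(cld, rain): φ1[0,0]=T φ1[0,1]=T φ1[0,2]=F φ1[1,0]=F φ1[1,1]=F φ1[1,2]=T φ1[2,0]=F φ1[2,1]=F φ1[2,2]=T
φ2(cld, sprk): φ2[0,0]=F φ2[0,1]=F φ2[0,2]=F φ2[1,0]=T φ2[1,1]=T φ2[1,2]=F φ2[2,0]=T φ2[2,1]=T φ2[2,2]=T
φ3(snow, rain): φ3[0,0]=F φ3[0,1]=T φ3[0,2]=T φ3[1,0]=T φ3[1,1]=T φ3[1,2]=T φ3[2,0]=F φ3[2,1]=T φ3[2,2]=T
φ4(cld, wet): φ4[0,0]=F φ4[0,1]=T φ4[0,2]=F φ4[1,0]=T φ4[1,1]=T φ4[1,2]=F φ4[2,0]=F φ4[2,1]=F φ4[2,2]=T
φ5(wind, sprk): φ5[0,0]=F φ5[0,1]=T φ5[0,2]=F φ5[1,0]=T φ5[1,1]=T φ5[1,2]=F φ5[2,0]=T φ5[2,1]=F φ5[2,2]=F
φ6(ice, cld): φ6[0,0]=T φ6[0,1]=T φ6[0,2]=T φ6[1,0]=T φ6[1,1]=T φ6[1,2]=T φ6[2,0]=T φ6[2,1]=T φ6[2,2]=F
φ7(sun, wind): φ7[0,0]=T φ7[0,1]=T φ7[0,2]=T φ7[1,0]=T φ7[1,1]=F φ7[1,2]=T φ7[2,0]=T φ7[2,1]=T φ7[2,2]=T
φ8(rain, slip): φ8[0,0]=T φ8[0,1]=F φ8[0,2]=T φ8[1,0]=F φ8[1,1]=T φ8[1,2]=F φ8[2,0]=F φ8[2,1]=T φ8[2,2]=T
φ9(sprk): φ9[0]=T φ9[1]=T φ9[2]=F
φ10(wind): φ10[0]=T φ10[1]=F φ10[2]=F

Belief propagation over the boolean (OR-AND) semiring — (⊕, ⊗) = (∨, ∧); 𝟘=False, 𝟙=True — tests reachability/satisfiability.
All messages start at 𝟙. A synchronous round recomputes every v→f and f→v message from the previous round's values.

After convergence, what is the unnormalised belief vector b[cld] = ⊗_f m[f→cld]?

init: all messages = 𝟙 over 3 values
r1 m[φ0→fog] = [T, T, T]
r1 m[φ0→cld] = [T, F, T]
r1 m[φ1→cld] = [T, T, T]
r1 m[φ1→rain] = [T, T, T]
r1 m[φ2→cld] = [F, T, T]
r1 m[φ2→sprk] = [T, T, T]
r1 m[φ3→snow] = [T, T, T]
r1 m[φ3→rain] = [T, T, T]
r1 m[φ4→cld] = [T, T, T]
r1 m[φ4→wet] = [T, T, T]
r1 m[φ5→wind] = [T, T, T]
r1 m[φ5→sprk] = [T, T, F]
r1 m[φ6→ice] = [T, T, T]
r1 m[φ6→cld] = [T, T, T]
r1 m[φ7→sun] = [T, T, T]
r1 m[φ7→wind] = [T, T, T]
r1 m[φ8→rain] = [T, T, T]
r1 m[φ8→slip] = [T, T, T]
r1 m[φ9→sprk] = [T, T, F]
r1 m[φ10→wind] = [T, F, F]
r1 m[fog→φ0] = [T, T, T]
r1 m[ice→φ6] = [T, T, T]
r1 m[snow→φ3] = [T, T, T]
r1 m[sun→φ7] = [T, T, T]
r1 m[cld→φ0] = [T, T, T]
r1 m[cld→φ1] = [T, T, T]
r1 m[cld→φ2] = [T, T, T]
r1 m[cld→φ4] = [T, T, T]
r1 m[cld→φ6] = [T, T, T]
r1 m[rain→φ1] = [T, T, T]
r1 m[rain→φ3] = [T, T, T]
r1 m[rain→φ8] = [T, T, T]
r1 m[slip→φ8] = [T, T, T]
r1 m[wet→φ4] = [T, T, T]
r1 m[wind→φ5] = [T, T, T]
r1 m[wind→φ7] = [T, T, T]
r1 m[wind→φ10] = [T, T, T]
r1 m[sprk→φ2] = [T, T, T]
r1 m[sprk→φ5] = [T, T, T]
r1 m[sprk→φ9] = [T, T, T]
r2 m[φ0→fog] = [T, T, T]
r2 m[φ0→cld] = [T, F, T]
r2 m[φ1→cld] = [T, T, T]
r2 m[φ1→rain] = [T, T, T]
r2 m[φ2→cld] = [F, T, T]
r2 m[φ2→sprk] = [T, T, T]
r2 m[φ3→snow] = [T, T, T]
r2 m[φ3→rain] = [T, T, T]
r2 m[φ4→cld] = [T, T, T]
r2 m[φ4→wet] = [T, T, T]
r2 m[φ5→wind] = [T, T, T]
r2 m[φ5→sprk] = [T, T, F]
r2 m[φ6→ice] = [T, T, T]
r2 m[φ6→cld] = [T, T, T]
r2 m[φ7→sun] = [T, T, T]
r2 m[φ7→wind] = [T, T, T]
r2 m[φ8→rain] = [T, T, T]
r2 m[φ8→slip] = [T, T, T]
r2 m[φ9→sprk] = [T, T, F]
r2 m[φ10→wind] = [T, F, F]
r2 m[fog→φ0] = [T, T, T]
r2 m[ice→φ6] = [T, T, T]
r2 m[snow→φ3] = [T, T, T]
r2 m[sun→φ7] = [T, T, T]
r2 m[cld→φ0] = [F, T, T]
r2 m[cld→φ1] = [F, F, T]
r2 m[cld→φ2] = [T, F, T]
r2 m[cld→φ4] = [F, F, T]
r2 m[cld→φ6] = [F, F, T]
r2 m[rain→φ1] = [T, T, T]
r2 m[rain→φ3] = [T, T, T]
r2 m[rain→φ8] = [T, T, T]
r2 m[slip→φ8] = [T, T, T]
r2 m[wet→φ4] = [T, T, T]
r2 m[wind→φ5] = [T, F, F]
r2 m[wind→φ7] = [T, F, F]
r2 m[wind→φ10] = [T, T, T]
r2 m[sprk→φ2] = [T, T, F]
r2 m[sprk→φ5] = [T, T, F]
r2 m[sprk→φ9] = [T, T, F]
r3 m[φ0→fog] = [T, T, F]
r3 m[φ0→cld] = [T, F, T]
r3 m[φ1→cld] = [T, T, T]
r3 m[φ1→rain] = [F, F, T]
r3 m[φ2→cld] = [F, T, T]
r3 m[φ2→sprk] = [T, T, T]
r3 m[φ3→snow] = [T, T, T]
r3 m[φ3→rain] = [T, T, T]
r3 m[φ4→cld] = [T, T, T]
r3 m[φ4→wet] = [F, F, T]
r3 m[φ5→wind] = [T, T, T]
r3 m[φ5→sprk] = [F, T, F]
r3 m[φ6→ice] = [T, T, F]
r3 m[φ6→cld] = [T, T, T]
r3 m[φ7→sun] = [T, T, T]
r3 m[φ7→wind] = [T, T, T]
r3 m[φ8→rain] = [T, T, T]
r3 m[φ8→slip] = [T, T, T]
r3 m[φ9→sprk] = [T, T, F]
r3 m[φ10→wind] = [T, F, F]
r3 m[fog→φ0] = [T, T, T]
r3 m[ice→φ6] = [T, T, T]
r3 m[snow→φ3] = [T, T, T]
r3 m[sun→φ7] = [T, T, T]
r3 m[cld→φ0] = [F, T, T]
r3 m[cld→φ1] = [F, F, T]
r3 m[cld→φ2] = [T, F, T]
r3 m[cld→φ4] = [F, F, T]
r3 m[cld→φ6] = [F, F, T]
r3 m[rain→φ1] = [T, T, T]
r3 m[rain→φ3] = [T, T, T]
r3 m[rain→φ8] = [T, T, T]
r3 m[slip→φ8] = [T, T, T]
r3 m[wet→φ4] = [T, T, T]
r3 m[wind→φ5] = [T, F, F]
r3 m[wind→φ7] = [T, F, F]
r3 m[wind→φ10] = [T, T, T]
r3 m[sprk→φ2] = [T, T, F]
r3 m[sprk→φ5] = [T, T, F]
r3 m[sprk→φ9] = [T, T, F]
r4 m[φ0→fog] = [T, T, F]
r4 m[φ0→cld] = [T, F, T]
r4 m[φ1→cld] = [T, T, T]
r4 m[φ1→rain] = [F, F, T]
r4 m[φ2→cld] = [F, T, T]
r4 m[φ2→sprk] = [T, T, T]
r4 m[φ3→snow] = [T, T, T]
r4 m[φ3→rain] = [T, T, T]
r4 m[φ4→cld] = [T, T, T]
r4 m[φ4→wet] = [F, F, T]
r4 m[φ5→wind] = [T, T, T]
r4 m[φ5→sprk] = [F, T, F]
r4 m[φ6→ice] = [T, T, F]
r4 m[φ6→cld] = [T, T, T]
r4 m[φ7→sun] = [T, T, T]
r4 m[φ7→wind] = [T, T, T]
r4 m[φ8→rain] = [T, T, T]
r4 m[φ8→slip] = [T, T, T]
r4 m[φ9→sprk] = [T, T, F]
r4 m[φ10→wind] = [T, F, F]
r4 m[fog→φ0] = [T, T, T]
r4 m[ice→φ6] = [T, T, T]
r4 m[snow→φ3] = [T, T, T]
r4 m[sun→φ7] = [T, T, T]
r4 m[cld→φ0] = [F, T, T]
r4 m[cld→φ1] = [F, F, T]
r4 m[cld→φ2] = [T, F, T]
r4 m[cld→φ4] = [F, F, T]
r4 m[cld→φ6] = [F, F, T]
r4 m[rain→φ1] = [T, T, T]
r4 m[rain→φ3] = [F, F, T]
r4 m[rain→φ8] = [F, F, T]
r4 m[slip→φ8] = [T, T, T]
r4 m[wet→φ4] = [T, T, T]
r4 m[wind→φ5] = [T, F, F]
r4 m[wind→φ7] = [T, F, F]
r4 m[wind→φ10] = [T, T, T]
r4 m[sprk→φ2] = [F, T, F]
r4 m[sprk→φ5] = [T, T, F]
r4 m[sprk→φ9] = [F, T, F]
r5 m[φ0→fog] = [T, T, F]
r5 m[φ0→cld] = [T, F, T]
r5 m[φ1→cld] = [T, T, T]
r5 m[φ1→rain] = [F, F, T]
r5 m[φ2→cld] = [F, T, T]
r5 m[φ2→sprk] = [T, T, T]
r5 m[φ3→snow] = [T, T, T]
r5 m[φ3→rain] = [T, T, T]
r5 m[φ4→cld] = [T, T, T]
r5 m[φ4→wet] = [F, F, T]
r5 m[φ5→wind] = [T, T, T]
r5 m[φ5→sprk] = [F, T, F]
r5 m[φ6→ice] = [T, T, F]
r5 m[φ6→cld] = [T, T, T]
r5 m[φ7→sun] = [T, T, T]
r5 m[φ7→wind] = [T, T, T]
r5 m[φ8→rain] = [T, T, T]
r5 m[φ8→slip] = [F, T, T]
r5 m[φ9→sprk] = [T, T, F]
r5 m[φ10→wind] = [T, F, F]
r5 m[fog→φ0] = [T, T, T]
r5 m[ice→φ6] = [T, T, T]
r5 m[snow→φ3] = [T, T, T]
r5 m[sun→φ7] = [T, T, T]
r5 m[cld→φ0] = [F, T, T]
r5 m[cld→φ1] = [F, F, T]
r5 m[cld→φ2] = [T, F, T]
r5 m[cld→φ4] = [F, F, T]
r5 m[cld→φ6] = [F, F, T]
r5 m[rain→φ1] = [T, T, T]
r5 m[rain→φ3] = [F, F, T]
r5 m[rain→φ8] = [F, F, T]
r5 m[slip→φ8] = [T, T, T]
r5 m[wet→φ4] = [T, T, T]
r5 m[wind→φ5] = [T, F, F]
r5 m[wind→φ7] = [T, F, F]
r5 m[wind→φ10] = [T, T, T]
r5 m[sprk→φ2] = [F, T, F]
r5 m[sprk→φ5] = [T, T, F]
r5 m[sprk→φ9] = [F, T, F]
r6 m[φ0→fog] = [T, T, F]
r6 m[φ0→cld] = [T, F, T]
r6 m[φ1→cld] = [T, T, T]
r6 m[φ1→rain] = [F, F, T]
r6 m[φ2→cld] = [F, T, T]
r6 m[φ2→sprk] = [T, T, T]
r6 m[φ3→snow] = [T, T, T]
r6 m[φ3→rain] = [T, T, T]
r6 m[φ4→cld] = [T, T, T]
r6 m[φ4→wet] = [F, F, T]
r6 m[φ5→wind] = [T, T, T]
r6 m[φ5→sprk] = [F, T, F]
r6 m[φ6→ice] = [T, T, F]
r6 m[φ6→cld] = [T, T, T]
r6 m[φ7→sun] = [T, T, T]
r6 m[φ7→wind] = [T, T, T]
r6 m[φ8→rain] = [T, T, T]
r6 m[φ8→slip] = [F, T, T]
r6 m[φ9→sprk] = [T, T, F]
r6 m[φ10→wind] = [T, F, F]
r6 m[fog→φ0] = [T, T, T]
r6 m[ice→φ6] = [T, T, T]
r6 m[snow→φ3] = [T, T, T]
r6 m[sun→φ7] = [T, T, T]
r6 m[cld→φ0] = [F, T, T]
r6 m[cld→φ1] = [F, F, T]
r6 m[cld→φ2] = [T, F, T]
r6 m[cld→φ4] = [F, F, T]
r6 m[cld→φ6] = [F, F, T]
r6 m[rain→φ1] = [T, T, T]
r6 m[rain→φ3] = [F, F, T]
r6 m[rain→φ8] = [F, F, T]
r6 m[slip→φ8] = [T, T, T]
r6 m[wet→φ4] = [T, T, T]
r6 m[wind→φ5] = [T, F, F]
r6 m[wind→φ7] = [T, F, F]
r6 m[wind→φ10] = [T, T, T]
r6 m[sprk→φ2] = [F, T, F]
r6 m[sprk→φ5] = [T, T, F]
r6 m[sprk→φ9] = [F, T, F]
fixed point reached at round 6
b[cld] = ⊗ incoming = [F, F, T]

b[cld] = [F, F, T]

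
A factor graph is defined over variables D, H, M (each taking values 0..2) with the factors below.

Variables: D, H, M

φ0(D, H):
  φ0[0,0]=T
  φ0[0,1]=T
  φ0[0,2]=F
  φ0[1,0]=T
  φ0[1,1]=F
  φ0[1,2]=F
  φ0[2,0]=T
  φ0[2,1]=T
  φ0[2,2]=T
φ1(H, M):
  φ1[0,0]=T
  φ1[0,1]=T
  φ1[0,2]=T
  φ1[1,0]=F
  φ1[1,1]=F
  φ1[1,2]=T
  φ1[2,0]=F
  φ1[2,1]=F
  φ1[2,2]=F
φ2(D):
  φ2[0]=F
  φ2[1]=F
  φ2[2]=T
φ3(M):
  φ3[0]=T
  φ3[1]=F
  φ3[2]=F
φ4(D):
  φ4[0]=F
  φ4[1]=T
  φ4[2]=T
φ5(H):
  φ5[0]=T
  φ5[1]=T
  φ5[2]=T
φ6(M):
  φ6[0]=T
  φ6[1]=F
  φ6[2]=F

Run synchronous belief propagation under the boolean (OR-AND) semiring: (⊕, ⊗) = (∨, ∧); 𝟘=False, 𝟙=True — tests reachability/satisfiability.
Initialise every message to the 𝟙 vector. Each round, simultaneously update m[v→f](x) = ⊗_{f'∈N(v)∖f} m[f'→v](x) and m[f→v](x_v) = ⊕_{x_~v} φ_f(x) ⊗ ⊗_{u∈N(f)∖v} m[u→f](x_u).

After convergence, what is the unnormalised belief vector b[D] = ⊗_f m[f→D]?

b[D] = [F, F, T]

init: all messages = 𝟙 over 3 values
r1 m[φ0→D] = [T, T, T]
r1 m[φ0→H] = [T, T, T]
r1 m[φ1→H] = [T, T, F]
r1 m[φ1→M] = [T, T, T]
r1 m[φ2→D] = [F, F, T]
r1 m[φ3→M] = [T, F, F]
r1 m[φ4→D] = [F, T, T]
r1 m[φ5→H] = [T, T, T]
r1 m[φ6→M] = [T, F, F]
r1 m[D→φ0] = [T, T, T]
r1 m[D→φ2] = [T, T, T]
r1 m[D→φ4] = [T, T, T]
r1 m[H→φ0] = [T, T, T]
r1 m[H→φ1] = [T, T, T]
r1 m[H→φ5] = [T, T, T]
r1 m[M→φ1] = [T, T, T]
r1 m[M→φ3] = [T, T, T]
r1 m[M→φ6] = [T, T, T]
r2 m[φ0→D] = [T, T, T]
r2 m[φ0→H] = [T, T, T]
r2 m[φ1→H] = [T, T, F]
r2 m[φ1→M] = [T, T, T]
r2 m[φ2→D] = [F, F, T]
r2 m[φ3→M] = [T, F, F]
r2 m[φ4→D] = [F, T, T]
r2 m[φ5→H] = [T, T, T]
r2 m[φ6→M] = [T, F, F]
r2 m[D→φ0] = [F, F, T]
r2 m[D→φ2] = [F, T, T]
r2 m[D→φ4] = [F, F, T]
r2 m[H→φ0] = [T, T, F]
r2 m[H→φ1] = [T, T, T]
r2 m[H→φ5] = [T, T, F]
r2 m[M→φ1] = [T, F, F]
r2 m[M→φ3] = [T, F, F]
r2 m[M→φ6] = [T, F, F]
r3 m[φ0→D] = [T, T, T]
r3 m[φ0→H] = [T, T, T]
r3 m[φ1→H] = [T, F, F]
r3 m[φ1→M] = [T, T, T]
r3 m[φ2→D] = [F, F, T]
r3 m[φ3→M] = [T, F, F]
r3 m[φ4→D] = [F, T, T]
r3 m[φ5→H] = [T, T, T]
r3 m[φ6→M] = [T, F, F]
r3 m[D→φ0] = [F, F, T]
r3 m[D→φ2] = [F, T, T]
r3 m[D→φ4] = [F, F, T]
r3 m[H→φ0] = [T, T, F]
r3 m[H→φ1] = [T, T, T]
r3 m[H→φ5] = [T, T, F]
r3 m[M→φ1] = [T, F, F]
r3 m[M→φ3] = [T, F, F]
r3 m[M→φ6] = [T, F, F]
r4 m[φ0→D] = [T, T, T]
r4 m[φ0→H] = [T, T, T]
r4 m[φ1→H] = [T, F, F]
r4 m[φ1→M] = [T, T, T]
r4 m[φ2→D] = [F, F, T]
r4 m[φ3→M] = [T, F, F]
r4 m[φ4→D] = [F, T, T]
r4 m[φ5→H] = [T, T, T]
r4 m[φ6→M] = [T, F, F]
r4 m[D→φ0] = [F, F, T]
r4 m[D→φ2] = [F, T, T]
r4 m[D→φ4] = [F, F, T]
r4 m[H→φ0] = [T, F, F]
r4 m[H→φ1] = [T, T, T]
r4 m[H→φ5] = [T, F, F]
r4 m[M→φ1] = [T, F, F]
r4 m[M→φ3] = [T, F, F]
r4 m[M→φ6] = [T, F, F]
r5 m[φ0→D] = [T, T, T]
r5 m[φ0→H] = [T, T, T]
r5 m[φ1→H] = [T, F, F]
r5 m[φ1→M] = [T, T, T]
r5 m[φ2→D] = [F, F, T]
r5 m[φ3→M] = [T, F, F]
r5 m[φ4→D] = [F, T, T]
r5 m[φ5→H] = [T, T, T]
r5 m[φ6→M] = [T, F, F]
r5 m[D→φ0] = [F, F, T]
r5 m[D→φ2] = [F, T, T]
r5 m[D→φ4] = [F, F, T]
r5 m[H→φ0] = [T, F, F]
r5 m[H→φ1] = [T, T, T]
r5 m[H→φ5] = [T, F, F]
r5 m[M→φ1] = [T, F, F]
r5 m[M→φ3] = [T, F, F]
r5 m[M→φ6] = [T, F, F]
fixed point reached at round 5
b[D] = ⊗ incoming = [F, F, T]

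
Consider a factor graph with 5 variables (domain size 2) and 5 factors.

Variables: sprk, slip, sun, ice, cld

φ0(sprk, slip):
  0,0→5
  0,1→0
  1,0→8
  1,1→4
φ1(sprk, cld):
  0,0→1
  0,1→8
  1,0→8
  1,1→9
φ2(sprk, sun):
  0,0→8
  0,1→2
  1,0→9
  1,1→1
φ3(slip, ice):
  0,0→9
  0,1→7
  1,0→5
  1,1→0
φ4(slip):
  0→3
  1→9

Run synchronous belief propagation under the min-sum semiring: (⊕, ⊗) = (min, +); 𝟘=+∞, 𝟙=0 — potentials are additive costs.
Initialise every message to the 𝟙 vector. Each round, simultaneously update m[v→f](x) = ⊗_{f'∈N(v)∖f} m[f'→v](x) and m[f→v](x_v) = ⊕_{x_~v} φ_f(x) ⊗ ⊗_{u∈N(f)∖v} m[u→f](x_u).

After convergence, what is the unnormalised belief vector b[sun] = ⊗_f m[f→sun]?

b[sun] = [18, 12]

init: all messages = 𝟙 over 2 values
r1 m[φ0→sprk] = [0, 4]
r1 m[φ0→slip] = [5, 0]
r1 m[φ1→sprk] = [1, 8]
r1 m[φ1→cld] = [1, 8]
r1 m[φ2→sprk] = [2, 1]
r1 m[φ2→sun] = [8, 1]
r1 m[φ3→slip] = [7, 0]
r1 m[φ3→ice] = [5, 0]
r1 m[φ4→slip] = [3, 9]
r1 m[sprk→φ0] = [0, 0]
r1 m[sprk→φ1] = [0, 0]
r1 m[sprk→φ2] = [0, 0]
r1 m[slip→φ0] = [0, 0]
r1 m[slip→φ3] = [0, 0]
r1 m[slip→φ4] = [0, 0]
r1 m[sun→φ2] = [0, 0]
r1 m[ice→φ3] = [0, 0]
r1 m[cld→φ1] = [0, 0]
r2 m[φ0→sprk] = [0, 4]
r2 m[φ0→slip] = [5, 0]
r2 m[φ1→sprk] = [1, 8]
r2 m[φ1→cld] = [1, 8]
r2 m[φ2→sprk] = [2, 1]
r2 m[φ2→sun] = [8, 1]
r2 m[φ3→slip] = [7, 0]
r2 m[φ3→ice] = [5, 0]
r2 m[φ4→slip] = [3, 9]
r2 m[sprk→φ0] = [3, 9]
r2 m[sprk→φ1] = [2, 5]
r2 m[sprk→φ2] = [1, 12]
r2 m[slip→φ0] = [10, 9]
r2 m[slip→φ3] = [8, 9]
r2 m[slip→φ4] = [12, 0]
r2 m[sun→φ2] = [0, 0]
r2 m[ice→φ3] = [0, 0]
r2 m[cld→φ1] = [0, 0]
r3 m[φ0→sprk] = [9, 13]
r3 m[φ0→slip] = [8, 3]
r3 m[φ1→sprk] = [1, 8]
r3 m[φ1→cld] = [3, 10]
r3 m[φ2→sprk] = [2, 1]
r3 m[φ2→sun] = [9, 3]
r3 m[φ3→slip] = [7, 0]
r3 m[φ3→ice] = [14, 9]
r3 m[φ4→slip] = [3, 9]
r3 m[sprk→φ0] = [3, 9]
r3 m[sprk→φ1] = [2, 5]
r3 m[sprk→φ2] = [1, 12]
r3 m[slip→φ0] = [10, 9]
r3 m[slip→φ3] = [8, 9]
r3 m[slip→φ4] = [12, 0]
r3 m[sun→φ2] = [0, 0]
r3 m[ice→φ3] = [0, 0]
r3 m[cld→φ1] = [0, 0]
r4 m[φ0→sprk] = [9, 13]
r4 m[φ0→slip] = [8, 3]
r4 m[φ1→sprk] = [1, 8]
r4 m[φ1→cld] = [3, 10]
r4 m[φ2→sprk] = [2, 1]
r4 m[φ2→sun] = [9, 3]
r4 m[φ3→slip] = [7, 0]
r4 m[φ3→ice] = [14, 9]
r4 m[φ4→slip] = [3, 9]
r4 m[sprk→φ0] = [3, 9]
r4 m[sprk→φ1] = [11, 14]
r4 m[sprk→φ2] = [10, 21]
r4 m[slip→φ0] = [10, 9]
r4 m[slip→φ3] = [11, 12]
r4 m[slip→φ4] = [15, 3]
r4 m[sun→φ2] = [0, 0]
r4 m[ice→φ3] = [0, 0]
r4 m[cld→φ1] = [0, 0]
r5 m[φ0→sprk] = [9, 13]
r5 m[φ0→slip] = [8, 3]
r5 m[φ1→sprk] = [1, 8]
r5 m[φ1→cld] = [12, 19]
r5 m[φ2→sprk] = [2, 1]
r5 m[φ2→sun] = [18, 12]
r5 m[φ3→slip] = [7, 0]
r5 m[φ3→ice] = [17, 12]
r5 m[φ4→slip] = [3, 9]
r5 m[sprk→φ0] = [3, 9]
r5 m[sprk→φ1] = [11, 14]
r5 m[sprk→φ2] = [10, 21]
r5 m[slip→φ0] = [10, 9]
r5 m[slip→φ3] = [11, 12]
r5 m[slip→φ4] = [15, 3]
r5 m[sun→φ2] = [0, 0]
r5 m[ice→φ3] = [0, 0]
r5 m[cld→φ1] = [0, 0]
r6 m[φ0→sprk] = [9, 13]
r6 m[φ0→slip] = [8, 3]
r6 m[φ1→sprk] = [1, 8]
r6 m[φ1→cld] = [12, 19]
r6 m[φ2→sprk] = [2, 1]
r6 m[φ2→sun] = [18, 12]
r6 m[φ3→slip] = [7, 0]
r6 m[φ3→ice] = [17, 12]
r6 m[φ4→slip] = [3, 9]
r6 m[sprk→φ0] = [3, 9]
r6 m[sprk→φ1] = [11, 14]
r6 m[sprk→φ2] = [10, 21]
r6 m[slip→φ0] = [10, 9]
r6 m[slip→φ3] = [11, 12]
r6 m[slip→φ4] = [15, 3]
r6 m[sun→φ2] = [0, 0]
r6 m[ice→φ3] = [0, 0]
r6 m[cld→φ1] = [0, 0]
fixed point reached at round 6
b[sun] = ⊗ incoming = [18, 12]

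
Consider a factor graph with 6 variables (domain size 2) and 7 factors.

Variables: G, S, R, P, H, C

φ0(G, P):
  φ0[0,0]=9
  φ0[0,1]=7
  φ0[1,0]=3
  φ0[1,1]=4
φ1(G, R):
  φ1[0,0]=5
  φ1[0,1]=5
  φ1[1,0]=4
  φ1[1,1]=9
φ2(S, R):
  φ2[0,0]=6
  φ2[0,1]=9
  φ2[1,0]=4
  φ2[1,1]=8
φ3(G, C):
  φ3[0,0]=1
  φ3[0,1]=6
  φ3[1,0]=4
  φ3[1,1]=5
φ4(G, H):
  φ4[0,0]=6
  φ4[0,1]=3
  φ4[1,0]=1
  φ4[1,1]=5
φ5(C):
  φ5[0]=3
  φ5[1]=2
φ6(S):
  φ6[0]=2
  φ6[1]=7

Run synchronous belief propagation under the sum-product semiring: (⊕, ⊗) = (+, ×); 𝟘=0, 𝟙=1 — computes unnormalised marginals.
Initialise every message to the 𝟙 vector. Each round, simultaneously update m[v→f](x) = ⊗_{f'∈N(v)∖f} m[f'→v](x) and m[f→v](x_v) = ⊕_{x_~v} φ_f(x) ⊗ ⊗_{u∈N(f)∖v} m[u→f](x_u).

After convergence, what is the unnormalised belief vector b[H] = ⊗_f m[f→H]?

init: all messages = 𝟙 over 2 values
r1 m[φ0→G] = [16, 7]
r1 m[φ0→P] = [12, 11]
r1 m[φ1→G] = [10, 13]
r1 m[φ1→R] = [9, 14]
r1 m[φ2→S] = [15, 12]
r1 m[φ2→R] = [10, 17]
r1 m[φ3→G] = [7, 9]
r1 m[φ3→C] = [5, 11]
r1 m[φ4→G] = [9, 6]
r1 m[φ4→H] = [7, 8]
r1 m[φ5→C] = [3, 2]
r1 m[φ6→S] = [2, 7]
r1 m[G→φ0] = [1, 1]
r1 m[G→φ1] = [1, 1]
r1 m[G→φ3] = [1, 1]
r1 m[G→φ4] = [1, 1]
r1 m[S→φ2] = [1, 1]
r1 m[S→φ6] = [1, 1]
r1 m[R→φ1] = [1, 1]
r1 m[R→φ2] = [1, 1]
r1 m[P→φ0] = [1, 1]
r1 m[H→φ4] = [1, 1]
r1 m[C→φ3] = [1, 1]
r1 m[C→φ5] = [1, 1]
r2 m[φ0→G] = [16, 7]
r2 m[φ0→P] = [12, 11]
r2 m[φ1→G] = [10, 13]
r2 m[φ1→R] = [9, 14]
r2 m[φ2→S] = [15, 12]
r2 m[φ2→R] = [10, 17]
r2 m[φ3→G] = [7, 9]
r2 m[φ3→C] = [5, 11]
r2 m[φ4→G] = [9, 6]
r2 m[φ4→H] = [7, 8]
r2 m[φ5→C] = [3, 2]
r2 m[φ6→S] = [2, 7]
r2 m[G→φ0] = [630, 702]
r2 m[G→φ1] = [1008, 378]
r2 m[G→φ3] = [1440, 546]
r2 m[G→φ4] = [1120, 819]
r2 m[S→φ2] = [2, 7]
r2 m[S→φ6] = [15, 12]
r2 m[R→φ1] = [10, 17]
r2 m[R→φ2] = [9, 14]
r2 m[P→φ0] = [1, 1]
r2 m[H→φ4] = [1, 1]
r2 m[C→φ3] = [3, 2]
r2 m[C→φ5] = [5, 11]
r3 m[φ0→G] = [16, 7]
r3 m[φ0→P] = [7776, 7218]
r3 m[φ1→G] = [135, 193]
r3 m[φ1→R] = [6552, 8442]
r3 m[φ2→S] = [180, 148]
r3 m[φ2→R] = [40, 74]
r3 m[φ3→G] = [15, 22]
r3 m[φ3→C] = [3624, 11370]
r3 m[φ4→G] = [9, 6]
r3 m[φ4→H] = [7539, 7455]
r3 m[φ5→C] = [3, 2]
r3 m[φ6→S] = [2, 7]
r3 m[G→φ0] = [630, 702]
r3 m[G→φ1] = [1008, 378]
r3 m[G→φ3] = [1440, 546]
r3 m[G→φ4] = [1120, 819]
r3 m[S→φ2] = [2, 7]
r3 m[S→φ6] = [15, 12]
r3 m[R→φ1] = [10, 17]
r3 m[R→φ2] = [9, 14]
r3 m[P→φ0] = [1, 1]
r3 m[H→φ4] = [1, 1]
r3 m[C→φ3] = [3, 2]
r3 m[C→φ5] = [5, 11]
r4 m[φ0→G] = [16, 7]
r4 m[φ0→P] = [7776, 7218]
r4 m[φ1→G] = [135, 193]
r4 m[φ1→R] = [6552, 8442]
r4 m[φ2→S] = [180, 148]
r4 m[φ2→R] = [40, 74]
r4 m[φ3→G] = [15, 22]
r4 m[φ3→C] = [3624, 11370]
r4 m[φ4→G] = [9, 6]
r4 m[φ4→H] = [7539, 7455]
r4 m[φ5→C] = [3, 2]
r4 m[φ6→S] = [2, 7]
r4 m[G→φ0] = [18225, 25476]
r4 m[G→φ1] = [2160, 924]
r4 m[G→φ3] = [19440, 8106]
r4 m[G→φ4] = [32400, 29722]
r4 m[S→φ2] = [2, 7]
r4 m[S→φ6] = [180, 148]
r4 m[R→φ1] = [40, 74]
r4 m[R→φ2] = [6552, 8442]
r4 m[P→φ0] = [1, 1]
r4 m[H→φ4] = [1, 1]
r4 m[C→φ3] = [3, 2]
r4 m[C→φ5] = [3624, 11370]
r5 m[φ0→G] = [16, 7]
r5 m[φ0→P] = [240453, 229479]
r5 m[φ1→G] = [570, 826]
r5 m[φ1→R] = [14496, 19116]
r5 m[φ2→S] = [115290, 93744]
r5 m[φ2→R] = [40, 74]
r5 m[φ3→G] = [15, 22]
r5 m[φ3→C] = [51864, 157170]
r5 m[φ4→G] = [9, 6]
r5 m[φ4→H] = [224122, 245810]
r5 m[φ5→C] = [3, 2]
r5 m[φ6→S] = [2, 7]
r5 m[G→φ0] = [18225, 25476]
r5 m[G→φ1] = [2160, 924]
r5 m[G→φ3] = [19440, 8106]
r5 m[G→φ4] = [32400, 29722]
r5 m[S→φ2] = [2, 7]
r5 m[S→φ6] = [180, 148]
r5 m[R→φ1] = [40, 74]
r5 m[R→φ2] = [6552, 8442]
r5 m[P→φ0] = [1, 1]
r5 m[H→φ4] = [1, 1]
r5 m[C→φ3] = [3, 2]
r5 m[C→φ5] = [3624, 11370]
r6 m[φ0→G] = [16, 7]
r6 m[φ0→P] = [240453, 229479]
r6 m[φ1→G] = [570, 826]
r6 m[φ1→R] = [14496, 19116]
r6 m[φ2→S] = [115290, 93744]
r6 m[φ2→R] = [40, 74]
r6 m[φ3→G] = [15, 22]
r6 m[φ3→C] = [51864, 157170]
r6 m[φ4→G] = [9, 6]
r6 m[φ4→H] = [224122, 245810]
r6 m[φ5→C] = [3, 2]
r6 m[φ6→S] = [2, 7]
r6 m[G→φ0] = [76950, 109032]
r6 m[G→φ1] = [2160, 924]
r6 m[G→φ3] = [82080, 34692]
r6 m[G→φ4] = [136800, 127204]
r6 m[S→φ2] = [2, 7]
r6 m[S→φ6] = [115290, 93744]
r6 m[R→φ1] = [40, 74]
r6 m[R→φ2] = [14496, 19116]
r6 m[P→φ0] = [1, 1]
r6 m[H→φ4] = [1, 1]
r6 m[C→φ3] = [3, 2]
r6 m[C→φ5] = [51864, 157170]
r7 m[φ0→G] = [16, 7]
r7 m[φ0→P] = [1019646, 974778]
r7 m[φ1→G] = [570, 826]
r7 m[φ1→R] = [14496, 19116]
r7 m[φ2→S] = [259020, 210912]
r7 m[φ2→R] = [40, 74]
r7 m[φ3→G] = [15, 22]
r7 m[φ3→C] = [220848, 665940]
r7 m[φ4→G] = [9, 6]
r7 m[φ4→H] = [948004, 1046420]
r7 m[φ5→C] = [3, 2]
r7 m[φ6→S] = [2, 7]
r7 m[G→φ0] = [76950, 109032]
r7 m[G→φ1] = [2160, 924]
r7 m[G→φ3] = [82080, 34692]
r7 m[G→φ4] = [136800, 127204]
r7 m[S→φ2] = [2, 7]
r7 m[S→φ6] = [115290, 93744]
r7 m[R→φ1] = [40, 74]
r7 m[R→φ2] = [14496, 19116]
r7 m[P→φ0] = [1, 1]
r7 m[H→φ4] = [1, 1]
r7 m[C→φ3] = [3, 2]
r7 m[C→φ5] = [51864, 157170]
r8 m[φ0→G] = [16, 7]
r8 m[φ0→P] = [1019646, 974778]
r8 m[φ1→G] = [570, 826]
r8 m[φ1→R] = [14496, 19116]
r8 m[φ2→S] = [259020, 210912]
r8 m[φ2→R] = [40, 74]
r8 m[φ3→G] = [15, 22]
r8 m[φ3→C] = [220848, 665940]
r8 m[φ4→G] = [9, 6]
r8 m[φ4→H] = [948004, 1046420]
r8 m[φ5→C] = [3, 2]
r8 m[φ6→S] = [2, 7]
r8 m[G→φ0] = [76950, 109032]
r8 m[G→φ1] = [2160, 924]
r8 m[G→φ3] = [82080, 34692]
r8 m[G→φ4] = [136800, 127204]
r8 m[S→φ2] = [2, 7]
r8 m[S→φ6] = [259020, 210912]
r8 m[R→φ1] = [40, 74]
r8 m[R→φ2] = [14496, 19116]
r8 m[P→φ0] = [1, 1]
r8 m[H→φ4] = [1, 1]
r8 m[C→φ3] = [3, 2]
r8 m[C→φ5] = [220848, 665940]
r9 m[φ0→G] = [16, 7]
r9 m[φ0→P] = [1019646, 974778]
r9 m[φ1→G] = [570, 826]
r9 m[φ1→R] = [14496, 19116]
r9 m[φ2→S] = [259020, 210912]
r9 m[φ2→R] = [40, 74]
r9 m[φ3→G] = [15, 22]
r9 m[φ3→C] = [220848, 665940]
r9 m[φ4→G] = [9, 6]
r9 m[φ4→H] = [948004, 1046420]
r9 m[φ5→C] = [3, 2]
r9 m[φ6→S] = [2, 7]
r9 m[G→φ0] = [76950, 109032]
r9 m[G→φ1] = [2160, 924]
r9 m[G→φ3] = [82080, 34692]
r9 m[G→φ4] = [136800, 127204]
r9 m[S→φ2] = [2, 7]
r9 m[S→φ6] = [259020, 210912]
r9 m[R→φ1] = [40, 74]
r9 m[R→φ2] = [14496, 19116]
r9 m[P→φ0] = [1, 1]
r9 m[H→φ4] = [1, 1]
r9 m[C→φ3] = [3, 2]
r9 m[C→φ5] = [220848, 665940]
fixed point reached at round 9
b[H] = ⊗ incoming = [948004, 1046420]

b[H] = [948004, 1046420]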